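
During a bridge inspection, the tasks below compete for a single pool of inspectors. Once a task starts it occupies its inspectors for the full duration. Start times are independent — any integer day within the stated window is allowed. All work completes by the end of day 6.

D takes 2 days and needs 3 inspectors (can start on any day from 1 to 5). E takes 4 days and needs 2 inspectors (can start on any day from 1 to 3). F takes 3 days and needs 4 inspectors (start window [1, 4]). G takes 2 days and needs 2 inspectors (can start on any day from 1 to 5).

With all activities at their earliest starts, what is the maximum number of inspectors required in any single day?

11

Early-start schedule: D@1, E@1, F@1, G@1.
Load per day: day 1: 11, day 2: 11, day 3: 6, day 4: 2, day 5: 0, day 6: 0.
Peak is 11.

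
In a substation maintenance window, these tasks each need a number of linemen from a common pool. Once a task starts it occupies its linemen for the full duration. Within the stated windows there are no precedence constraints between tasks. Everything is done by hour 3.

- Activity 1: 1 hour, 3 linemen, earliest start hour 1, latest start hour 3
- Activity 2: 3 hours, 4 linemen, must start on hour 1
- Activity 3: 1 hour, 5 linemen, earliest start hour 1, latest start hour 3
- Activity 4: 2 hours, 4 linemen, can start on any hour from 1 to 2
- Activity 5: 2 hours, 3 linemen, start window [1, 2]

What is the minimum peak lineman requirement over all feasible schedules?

Early-start (Activity 1@1, Activity 2@1, Activity 3@1, Activity 4@1, Activity 5@1) gives peak 19: h1:19  h2:11  h3:4.
Shift Activity 4→2, Activity 5→2.
Schedule Activity 1@1, Activity 2@1, Activity 3@1, Activity 4@2, Activity 5@2: h1:12  h2:11  h3:11 — peak 12.
Total lineman-hours = 34 over 3 hours ⇒ peak ≥ ⌈34/3⌉ = 12, so 12 is optimal.

12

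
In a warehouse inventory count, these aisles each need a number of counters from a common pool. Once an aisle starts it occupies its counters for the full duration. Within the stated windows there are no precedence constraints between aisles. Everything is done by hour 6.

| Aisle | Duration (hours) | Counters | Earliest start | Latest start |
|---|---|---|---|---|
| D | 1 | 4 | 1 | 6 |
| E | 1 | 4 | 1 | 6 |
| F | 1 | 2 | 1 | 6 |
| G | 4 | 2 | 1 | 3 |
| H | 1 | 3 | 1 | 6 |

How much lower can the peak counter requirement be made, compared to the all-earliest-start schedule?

Early-start peak: h1:15  h2:2  h3:2  h4:2  h5:0  h6:0 ⇒ 15.
Leveled (D@1, E@2, F@3, G@3, H@4): h1:4  h2:4  h3:4  h4:5  h5:2  h6:2 ⇒ 5.
Reduction 15 − 5 = 10.

10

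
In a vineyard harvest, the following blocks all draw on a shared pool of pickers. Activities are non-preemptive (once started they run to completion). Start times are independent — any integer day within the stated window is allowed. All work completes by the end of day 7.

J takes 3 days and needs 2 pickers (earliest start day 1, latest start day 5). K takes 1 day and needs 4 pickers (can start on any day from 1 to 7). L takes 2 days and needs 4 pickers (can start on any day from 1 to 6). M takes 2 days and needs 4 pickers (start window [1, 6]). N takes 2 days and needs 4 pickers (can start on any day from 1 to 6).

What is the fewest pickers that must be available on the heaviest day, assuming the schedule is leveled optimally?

Early-start (J@1, K@1, L@1, M@1, N@1) gives peak 18: d1:18  d2:14  d3:2  d4:0  d5:0  d6:0  d7:0.
Shift L→2, M→4, N→6.
Schedule J@1, K@1, L@2, M@4, N@6: d1:6  d2:6  d3:6  d4:4  d5:4  d6:4  d7:4 — peak 6.

6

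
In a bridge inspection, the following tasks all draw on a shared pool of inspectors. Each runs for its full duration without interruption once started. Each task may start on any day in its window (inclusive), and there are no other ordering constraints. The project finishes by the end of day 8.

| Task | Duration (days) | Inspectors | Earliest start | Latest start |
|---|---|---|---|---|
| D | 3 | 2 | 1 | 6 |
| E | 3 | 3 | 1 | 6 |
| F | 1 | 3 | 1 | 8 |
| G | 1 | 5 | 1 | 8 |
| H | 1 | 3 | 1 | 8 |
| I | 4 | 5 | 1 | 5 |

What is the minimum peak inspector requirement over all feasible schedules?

Early-start (D@1, E@1, F@1, G@1, H@1, I@1) gives peak 21: d1:21  d2:10  d3:10  d4:5  d5:0  d6:0  d7:0  d8:0.
Shift E→5, F→5, G→8, H→6.
Schedule D@1, E@5, F@5, G@8, H@6, I@1: d1:7  d2:7  d3:7  d4:5  d5:6  d6:6  d7:3  d8:5 — peak 7.

7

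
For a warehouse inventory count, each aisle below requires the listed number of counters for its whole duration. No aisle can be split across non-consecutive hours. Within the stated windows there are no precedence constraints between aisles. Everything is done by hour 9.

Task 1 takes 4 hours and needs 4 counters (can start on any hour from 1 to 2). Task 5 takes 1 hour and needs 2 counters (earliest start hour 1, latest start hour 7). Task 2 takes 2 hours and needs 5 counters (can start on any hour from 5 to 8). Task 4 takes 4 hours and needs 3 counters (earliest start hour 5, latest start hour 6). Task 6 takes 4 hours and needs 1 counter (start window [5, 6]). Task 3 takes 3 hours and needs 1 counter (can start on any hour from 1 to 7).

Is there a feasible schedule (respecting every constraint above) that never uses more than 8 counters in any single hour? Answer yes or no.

no

The minimum achievable peak is 9; 8 < 9, so no feasible schedule stays within the cap.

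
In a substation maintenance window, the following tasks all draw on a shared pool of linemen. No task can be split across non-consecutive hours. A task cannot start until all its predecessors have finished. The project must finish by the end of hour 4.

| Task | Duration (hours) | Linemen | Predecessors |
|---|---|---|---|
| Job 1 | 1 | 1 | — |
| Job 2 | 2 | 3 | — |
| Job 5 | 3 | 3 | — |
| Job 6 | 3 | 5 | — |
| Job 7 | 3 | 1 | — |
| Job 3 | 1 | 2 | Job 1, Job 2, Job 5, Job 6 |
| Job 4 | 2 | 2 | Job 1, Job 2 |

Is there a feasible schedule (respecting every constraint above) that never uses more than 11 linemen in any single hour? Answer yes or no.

The minimum achievable peak is 12; 11 < 12, so no feasible schedule stays within the cap.

no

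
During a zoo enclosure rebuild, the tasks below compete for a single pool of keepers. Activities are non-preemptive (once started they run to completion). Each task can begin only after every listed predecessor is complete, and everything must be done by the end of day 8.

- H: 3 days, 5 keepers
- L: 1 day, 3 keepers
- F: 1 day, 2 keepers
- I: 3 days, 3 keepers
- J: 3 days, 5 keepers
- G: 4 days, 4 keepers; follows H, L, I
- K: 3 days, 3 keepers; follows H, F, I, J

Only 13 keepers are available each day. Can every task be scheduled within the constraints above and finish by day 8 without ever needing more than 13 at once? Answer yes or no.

yes

Schedule H@1, L@1, F@1, I@1, J@2, G@4, K@5: d1:13  d2:13  d3:13  d4:9  d5:7  d6:7  d7:7  d8:0 — peak 13 ≤ 13.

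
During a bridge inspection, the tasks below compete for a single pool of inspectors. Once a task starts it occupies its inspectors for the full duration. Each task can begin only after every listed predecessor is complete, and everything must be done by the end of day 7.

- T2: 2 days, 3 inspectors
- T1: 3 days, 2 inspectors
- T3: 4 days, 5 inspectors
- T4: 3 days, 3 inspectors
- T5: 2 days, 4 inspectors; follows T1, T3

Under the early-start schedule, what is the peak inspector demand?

13

Early-start schedule: T2@1, T1@1, T3@1, T4@1, T5@5.
Load per day: day 1: 13, day 2: 13, day 3: 10, day 4: 5, day 5: 4, day 6: 4, day 7: 0.
Peak is 13.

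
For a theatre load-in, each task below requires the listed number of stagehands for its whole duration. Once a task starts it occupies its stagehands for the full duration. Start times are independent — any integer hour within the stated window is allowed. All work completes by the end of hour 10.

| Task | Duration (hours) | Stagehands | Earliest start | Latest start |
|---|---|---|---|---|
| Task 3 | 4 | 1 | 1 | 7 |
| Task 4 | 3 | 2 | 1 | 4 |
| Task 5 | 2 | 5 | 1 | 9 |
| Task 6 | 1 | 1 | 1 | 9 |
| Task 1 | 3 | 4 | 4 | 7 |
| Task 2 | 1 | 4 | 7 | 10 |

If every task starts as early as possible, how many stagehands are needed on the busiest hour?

9

Early-start schedule: Task 3@1, Task 4@1, Task 5@1, Task 6@1, Task 1@4, Task 2@7.
Load per hour: hour 1: 9, hour 2: 8, hour 3: 3, hour 4: 5, hour 5: 4, hour 6: 4, hour 7: 4, hour 8: 0, hour 9: 0, hour 10: 0.
Peak is 9.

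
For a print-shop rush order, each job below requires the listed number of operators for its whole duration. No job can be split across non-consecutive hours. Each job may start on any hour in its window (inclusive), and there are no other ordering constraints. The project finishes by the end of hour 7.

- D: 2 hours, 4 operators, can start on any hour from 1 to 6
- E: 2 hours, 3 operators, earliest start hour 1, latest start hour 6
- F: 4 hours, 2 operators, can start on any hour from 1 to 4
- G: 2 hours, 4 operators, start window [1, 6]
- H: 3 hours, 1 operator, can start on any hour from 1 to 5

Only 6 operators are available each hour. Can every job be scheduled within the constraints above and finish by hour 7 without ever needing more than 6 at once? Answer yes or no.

yes

Schedule D@1, E@3, F@1, G@5, H@3: h1:6  h2:6  h3:6  h4:6  h5:5  h6:4  h7:0 — peak 6 ≤ 6.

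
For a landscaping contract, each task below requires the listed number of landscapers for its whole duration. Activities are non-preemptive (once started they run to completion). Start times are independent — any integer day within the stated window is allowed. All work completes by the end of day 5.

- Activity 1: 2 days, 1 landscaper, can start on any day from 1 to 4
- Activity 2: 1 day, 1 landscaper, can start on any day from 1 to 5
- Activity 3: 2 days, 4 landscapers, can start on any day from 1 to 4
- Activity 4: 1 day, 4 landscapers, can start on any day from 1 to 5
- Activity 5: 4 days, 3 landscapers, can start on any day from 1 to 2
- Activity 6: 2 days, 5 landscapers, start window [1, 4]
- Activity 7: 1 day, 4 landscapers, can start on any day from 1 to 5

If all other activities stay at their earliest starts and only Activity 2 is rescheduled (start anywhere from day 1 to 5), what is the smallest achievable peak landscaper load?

21

Activity 2@1: d1:22  d2:13  d3:3  d4:3  d5:0 → peak 22
Activity 2@2: d1:21  d2:14  d3:3  d4:3  d5:0 → peak 21
Activity 2@3: d1:21  d2:13  d3:4  d4:3  d5:0 → peak 21
Activity 2@4: d1:21  d2:13  d3:3  d4:4  d5:0 → peak 21
Activity 2@5: d1:21  d2:13  d3:3  d4:3  d5:1 → peak 21
Best is Activity 2@2, peak 21.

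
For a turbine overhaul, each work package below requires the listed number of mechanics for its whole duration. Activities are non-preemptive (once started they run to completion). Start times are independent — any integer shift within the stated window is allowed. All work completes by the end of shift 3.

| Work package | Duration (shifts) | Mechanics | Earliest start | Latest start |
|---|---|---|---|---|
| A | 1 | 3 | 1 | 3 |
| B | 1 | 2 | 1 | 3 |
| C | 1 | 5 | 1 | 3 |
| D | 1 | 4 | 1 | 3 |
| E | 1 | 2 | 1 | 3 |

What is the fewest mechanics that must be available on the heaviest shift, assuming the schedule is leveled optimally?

Early-start (A@1, B@1, C@1, D@1, E@1) gives peak 16: s1:16  s2:0  s3:0.
Shift C→2, D→3, E→3.
Schedule A@1, B@1, C@2, D@3, E@3: s1:5  s2:5  s3:6 — peak 6.
Total mechanic-shifts = 16 over 3 shifts ⇒ peak ≥ ⌈16/3⌉ = 6, so 6 is optimal.

6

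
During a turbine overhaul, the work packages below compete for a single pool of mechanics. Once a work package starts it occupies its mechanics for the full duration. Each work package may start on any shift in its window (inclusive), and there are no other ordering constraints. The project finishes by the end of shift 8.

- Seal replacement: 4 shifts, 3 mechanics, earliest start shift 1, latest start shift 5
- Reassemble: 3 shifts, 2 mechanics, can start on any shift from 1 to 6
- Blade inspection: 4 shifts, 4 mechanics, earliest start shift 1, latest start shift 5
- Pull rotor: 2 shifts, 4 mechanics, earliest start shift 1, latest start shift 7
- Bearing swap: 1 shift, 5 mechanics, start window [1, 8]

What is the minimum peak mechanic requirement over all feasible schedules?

7

Early-start (Seal replacement@1, Reassemble@1, Blade inspection@1, Pull rotor@1, Bearing swap@1) gives peak 18: s1:18  s2:13  s3:9  s4:7  s5:0  s6:0  s7:0  s8:0.
Shift Reassemble→5, Pull rotor→5, Bearing swap→7.
Schedule Seal replacement@1, Reassemble@5, Blade inspection@1, Pull rotor@5, Bearing swap@7: s1:7  s2:7  s3:7  s4:7  s5:6  s6:6  s7:7  s8:0 — peak 7.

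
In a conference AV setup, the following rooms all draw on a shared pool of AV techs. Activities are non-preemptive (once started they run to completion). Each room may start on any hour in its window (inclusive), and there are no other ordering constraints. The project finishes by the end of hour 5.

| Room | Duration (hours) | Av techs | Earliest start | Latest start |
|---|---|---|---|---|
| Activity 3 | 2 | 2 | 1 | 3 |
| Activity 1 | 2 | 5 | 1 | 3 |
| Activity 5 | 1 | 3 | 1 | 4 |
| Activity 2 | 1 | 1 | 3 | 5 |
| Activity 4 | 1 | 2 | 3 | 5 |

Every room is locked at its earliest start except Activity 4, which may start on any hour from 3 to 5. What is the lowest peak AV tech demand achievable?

10

Activity 4@3: h1:10  h2:7  h3:3  h4:0  h5:0 → peak 10
Activity 4@4: h1:10  h2:7  h3:1  h4:2  h5:0 → peak 10
Activity 4@5: h1:10  h2:7  h3:1  h4:0  h5:2 → peak 10
Best is Activity 4@3, peak 10.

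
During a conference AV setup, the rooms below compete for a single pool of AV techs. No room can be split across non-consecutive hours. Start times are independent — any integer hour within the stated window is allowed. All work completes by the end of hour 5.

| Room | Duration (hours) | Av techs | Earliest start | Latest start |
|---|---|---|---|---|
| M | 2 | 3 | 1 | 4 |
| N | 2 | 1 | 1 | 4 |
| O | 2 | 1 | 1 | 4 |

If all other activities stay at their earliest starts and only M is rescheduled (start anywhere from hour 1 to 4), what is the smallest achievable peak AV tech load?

M@1: h1:5  h2:5  h3:0  h4:0  h5:0 → peak 5
M@2: h1:2  h2:5  h3:3  h4:0  h5:0 → peak 5
M@3: h1:2  h2:2  h3:3  h4:3  h5:0 → peak 3
M@4: h1:2  h2:2  h3:0  h4:3  h5:3 → peak 3
Best is M@3, peak 3.

3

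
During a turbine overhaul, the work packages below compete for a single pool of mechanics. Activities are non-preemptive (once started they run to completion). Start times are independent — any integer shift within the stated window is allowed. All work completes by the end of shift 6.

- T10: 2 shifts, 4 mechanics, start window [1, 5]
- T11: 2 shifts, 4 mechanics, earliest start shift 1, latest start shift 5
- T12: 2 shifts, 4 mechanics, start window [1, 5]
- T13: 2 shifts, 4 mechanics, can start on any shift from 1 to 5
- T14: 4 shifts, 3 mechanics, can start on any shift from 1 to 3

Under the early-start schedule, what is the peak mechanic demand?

Early-start schedule: T10@1, T11@1, T12@1, T13@1, T14@1.
Load per shift: shift 1: 19, shift 2: 19, shift 3: 3, shift 4: 3, shift 5: 0, shift 6: 0.
Peak is 19.

19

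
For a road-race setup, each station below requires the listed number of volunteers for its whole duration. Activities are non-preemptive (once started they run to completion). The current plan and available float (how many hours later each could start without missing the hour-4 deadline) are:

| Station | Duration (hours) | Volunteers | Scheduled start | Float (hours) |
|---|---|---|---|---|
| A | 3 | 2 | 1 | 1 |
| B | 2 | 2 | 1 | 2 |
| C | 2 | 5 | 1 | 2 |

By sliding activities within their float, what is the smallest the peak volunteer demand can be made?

7

Early-start (A@1, B@1, C@1) gives peak 9: h1:9  h2:9  h3:2  h4:0.
Shift C→3.
Schedule A@1, B@1, C@3: h1:4  h2:4  h3:7  h4:5 — peak 7.
No arrangement of the 18 feasible schedules does better.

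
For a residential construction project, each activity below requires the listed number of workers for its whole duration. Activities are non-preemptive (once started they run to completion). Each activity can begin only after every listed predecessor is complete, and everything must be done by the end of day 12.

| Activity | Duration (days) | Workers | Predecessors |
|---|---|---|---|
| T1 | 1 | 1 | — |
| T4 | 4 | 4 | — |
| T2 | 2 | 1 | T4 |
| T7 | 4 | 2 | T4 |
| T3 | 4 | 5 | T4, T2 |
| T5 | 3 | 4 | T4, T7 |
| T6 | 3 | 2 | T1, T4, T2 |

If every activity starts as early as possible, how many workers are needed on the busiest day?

11

Early-start schedule: T1@1, T4@1, T2@5, T7@5, T3@7, T5@9, T6@7.
Load per day: day 1: 5, day 2: 4, day 3: 4, day 4: 4, day 5: 3, day 6: 3, day 7: 9, day 8: 9, day 9: 11, day 10: 9, day 11: 4, day 12: 0.
Peak is 11.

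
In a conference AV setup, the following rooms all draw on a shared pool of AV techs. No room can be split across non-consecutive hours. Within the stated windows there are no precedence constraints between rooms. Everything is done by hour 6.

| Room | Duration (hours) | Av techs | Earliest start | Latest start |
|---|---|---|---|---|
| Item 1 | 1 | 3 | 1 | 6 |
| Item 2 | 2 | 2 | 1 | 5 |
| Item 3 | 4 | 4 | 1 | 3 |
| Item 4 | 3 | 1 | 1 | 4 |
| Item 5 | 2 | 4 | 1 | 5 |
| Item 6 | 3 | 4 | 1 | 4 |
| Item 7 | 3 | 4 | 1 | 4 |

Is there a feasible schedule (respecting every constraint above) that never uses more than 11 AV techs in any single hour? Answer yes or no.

Schedule Item 1@1, Item 2@2, Item 3@1, Item 4@2, Item 5@5, Item 6@1, Item 7@4: h1:11  h2:11  h3:11  h4:9  h5:8  h6:8 — peak 11 ≤ 11.

yes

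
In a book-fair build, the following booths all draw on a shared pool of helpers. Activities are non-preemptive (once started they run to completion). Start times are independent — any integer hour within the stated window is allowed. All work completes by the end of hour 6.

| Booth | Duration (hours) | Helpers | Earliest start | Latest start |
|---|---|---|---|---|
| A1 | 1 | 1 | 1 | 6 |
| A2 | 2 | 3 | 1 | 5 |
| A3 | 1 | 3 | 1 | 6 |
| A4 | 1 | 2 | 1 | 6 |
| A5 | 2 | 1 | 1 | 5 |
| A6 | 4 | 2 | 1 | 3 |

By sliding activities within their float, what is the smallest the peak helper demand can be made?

5

Early-start (A1@1, A2@1, A3@1, A4@1, A5@1, A6@1) gives peak 12: h1:12  h2:6  h3:2  h4:2  h5:0  h6:0.
Shift A3→3, A4→2, A5→4, A6→3.
Schedule A1@1, A2@1, A3@3, A4@2, A5@4, A6@3: h1:4  h2:5  h3:5  h4:3  h5:3  h6:2 — peak 5.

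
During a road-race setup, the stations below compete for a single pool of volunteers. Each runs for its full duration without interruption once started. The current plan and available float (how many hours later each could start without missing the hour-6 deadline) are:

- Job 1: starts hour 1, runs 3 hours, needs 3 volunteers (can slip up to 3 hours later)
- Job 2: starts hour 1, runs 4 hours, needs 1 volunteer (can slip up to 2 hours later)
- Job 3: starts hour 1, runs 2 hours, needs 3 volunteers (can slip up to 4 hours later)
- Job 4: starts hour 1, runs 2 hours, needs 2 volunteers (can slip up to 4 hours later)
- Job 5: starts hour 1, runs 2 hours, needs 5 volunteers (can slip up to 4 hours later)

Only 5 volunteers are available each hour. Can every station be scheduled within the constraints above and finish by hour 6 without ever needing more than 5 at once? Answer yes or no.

Total volunteer-hours = 33; over 6 hours the average is 33/6 > 5, so some hour must exceed 5.

no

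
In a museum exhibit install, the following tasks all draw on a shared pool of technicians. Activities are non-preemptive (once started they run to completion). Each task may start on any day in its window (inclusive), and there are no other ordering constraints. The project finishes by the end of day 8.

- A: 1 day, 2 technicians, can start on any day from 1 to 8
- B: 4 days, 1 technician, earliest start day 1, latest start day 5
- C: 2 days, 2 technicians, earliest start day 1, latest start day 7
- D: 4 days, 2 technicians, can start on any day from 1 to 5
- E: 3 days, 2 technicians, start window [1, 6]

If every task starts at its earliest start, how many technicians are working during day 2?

7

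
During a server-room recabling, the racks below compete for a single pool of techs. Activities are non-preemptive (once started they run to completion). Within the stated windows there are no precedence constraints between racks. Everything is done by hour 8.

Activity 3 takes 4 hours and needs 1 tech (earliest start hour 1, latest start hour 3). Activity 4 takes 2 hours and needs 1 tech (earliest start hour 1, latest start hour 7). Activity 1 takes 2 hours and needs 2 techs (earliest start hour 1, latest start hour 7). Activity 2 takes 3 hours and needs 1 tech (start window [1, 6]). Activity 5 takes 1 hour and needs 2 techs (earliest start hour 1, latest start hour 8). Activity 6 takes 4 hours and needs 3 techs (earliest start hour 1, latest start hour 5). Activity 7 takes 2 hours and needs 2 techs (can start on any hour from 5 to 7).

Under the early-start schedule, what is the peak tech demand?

Early-start schedule: Activity 3@1, Activity 4@1, Activity 1@1, Activity 2@1, Activity 5@1, Activity 6@1, Activity 7@5.
Load per hour: hour 1: 10, hour 2: 8, hour 3: 5, hour 4: 4, hour 5: 2, hour 6: 2, hour 7: 0, hour 8: 0.
Peak is 10.

10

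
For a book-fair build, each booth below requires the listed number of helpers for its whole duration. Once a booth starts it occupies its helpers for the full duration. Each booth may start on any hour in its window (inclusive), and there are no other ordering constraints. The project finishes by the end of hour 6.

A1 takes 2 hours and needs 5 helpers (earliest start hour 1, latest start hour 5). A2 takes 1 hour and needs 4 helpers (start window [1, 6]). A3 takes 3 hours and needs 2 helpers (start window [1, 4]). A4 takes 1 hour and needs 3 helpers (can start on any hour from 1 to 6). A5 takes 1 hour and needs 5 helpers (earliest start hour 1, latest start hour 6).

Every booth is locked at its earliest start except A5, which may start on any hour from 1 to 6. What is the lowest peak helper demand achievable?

A5@1: h1:19  h2:7  h3:2  h4:0  h5:0  h6:0 → peak 19
A5@2: h1:14  h2:12  h3:2  h4:0  h5:0  h6:0 → peak 14
A5@3: h1:14  h2:7  h3:7  h4:0  h5:0  h6:0 → peak 14
A5@4: h1:14  h2:7  h3:2  h4:5  h5:0  h6:0 → peak 14
A5@5: h1:14  h2:7  h3:2  h4:0  h5:5  h6:0 → peak 14
A5@6: h1:14  h2:7  h3:2  h4:0  h5:0  h6:5 → peak 14
Best is A5@2, peak 14.

14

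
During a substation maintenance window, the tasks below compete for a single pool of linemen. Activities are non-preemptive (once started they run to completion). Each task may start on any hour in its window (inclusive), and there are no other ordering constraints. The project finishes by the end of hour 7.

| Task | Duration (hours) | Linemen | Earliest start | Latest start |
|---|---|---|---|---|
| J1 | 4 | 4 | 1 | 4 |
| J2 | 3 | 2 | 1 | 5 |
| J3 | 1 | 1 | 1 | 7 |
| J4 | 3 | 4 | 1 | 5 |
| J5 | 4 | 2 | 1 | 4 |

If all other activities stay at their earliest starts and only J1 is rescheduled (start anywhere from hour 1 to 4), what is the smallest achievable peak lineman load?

9

J1@1: h1:13  h2:12  h3:12  h4:6  h5:0  h6:0  h7:0 → peak 13
J1@2: h1:9  h2:12  h3:12  h4:6  h5:4  h6:0  h7:0 → peak 12
J1@3: h1:9  h2:8  h3:12  h4:6  h5:4  h6:4  h7:0 → peak 12
J1@4: h1:9  h2:8  h3:8  h4:6  h5:4  h6:4  h7:4 → peak 9
Best is J1@4, peak 9.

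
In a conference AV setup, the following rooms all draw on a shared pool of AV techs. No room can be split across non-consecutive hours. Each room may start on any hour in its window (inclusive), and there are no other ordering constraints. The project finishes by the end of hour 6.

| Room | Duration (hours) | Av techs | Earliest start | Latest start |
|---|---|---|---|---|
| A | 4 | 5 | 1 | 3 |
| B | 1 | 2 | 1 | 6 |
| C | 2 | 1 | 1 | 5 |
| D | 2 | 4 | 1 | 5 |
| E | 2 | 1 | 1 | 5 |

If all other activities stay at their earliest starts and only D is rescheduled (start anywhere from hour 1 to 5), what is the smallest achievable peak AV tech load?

D@1: h1:13  h2:11  h3:5  h4:5  h5:0  h6:0 → peak 13
D@2: h1:9  h2:11  h3:9  h4:5  h5:0  h6:0 → peak 11
D@3: h1:9  h2:7  h3:9  h4:9  h5:0  h6:0 → peak 9
D@4: h1:9  h2:7  h3:5  h4:9  h5:4  h6:0 → peak 9
D@5: h1:9  h2:7  h3:5  h4:5  h5:4  h6:4 → peak 9
Best is D@3, peak 9.

9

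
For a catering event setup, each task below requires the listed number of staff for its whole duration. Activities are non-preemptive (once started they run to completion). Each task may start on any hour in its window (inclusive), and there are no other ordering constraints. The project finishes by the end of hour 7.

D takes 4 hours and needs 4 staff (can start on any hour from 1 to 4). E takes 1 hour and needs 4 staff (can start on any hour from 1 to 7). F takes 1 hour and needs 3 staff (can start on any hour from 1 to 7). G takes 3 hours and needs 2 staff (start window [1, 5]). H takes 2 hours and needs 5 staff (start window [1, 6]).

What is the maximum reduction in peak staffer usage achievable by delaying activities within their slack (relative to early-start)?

11

Early-start peak: h1:18  h2:11  h3:6  h4:4  h5:0  h6:0  h7:0 ⇒ 18.
Leveled (D@1, E@5, F@1, G@2, H@6): h1:7  h2:6  h3:6  h4:6  h5:4  h6:5  h7:5 ⇒ 7.
Reduction 18 − 7 = 11.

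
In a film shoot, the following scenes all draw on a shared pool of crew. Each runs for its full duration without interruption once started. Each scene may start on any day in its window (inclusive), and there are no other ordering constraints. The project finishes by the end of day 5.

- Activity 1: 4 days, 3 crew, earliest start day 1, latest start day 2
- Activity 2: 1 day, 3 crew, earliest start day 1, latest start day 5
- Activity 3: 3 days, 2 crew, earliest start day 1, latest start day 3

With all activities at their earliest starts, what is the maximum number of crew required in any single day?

8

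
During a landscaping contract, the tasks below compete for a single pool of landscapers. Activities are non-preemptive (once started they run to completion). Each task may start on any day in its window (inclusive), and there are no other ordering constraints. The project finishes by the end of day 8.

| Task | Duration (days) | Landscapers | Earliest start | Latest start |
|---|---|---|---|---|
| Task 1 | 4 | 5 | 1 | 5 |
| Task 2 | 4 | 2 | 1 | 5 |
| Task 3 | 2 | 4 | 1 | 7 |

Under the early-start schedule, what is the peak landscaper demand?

Early-start schedule: Task 1@1, Task 2@1, Task 3@1.
Load per day: day 1: 11, day 2: 11, day 3: 7, day 4: 7, day 5: 0, day 6: 0, day 7: 0, day 8: 0.
Peak is 11.

11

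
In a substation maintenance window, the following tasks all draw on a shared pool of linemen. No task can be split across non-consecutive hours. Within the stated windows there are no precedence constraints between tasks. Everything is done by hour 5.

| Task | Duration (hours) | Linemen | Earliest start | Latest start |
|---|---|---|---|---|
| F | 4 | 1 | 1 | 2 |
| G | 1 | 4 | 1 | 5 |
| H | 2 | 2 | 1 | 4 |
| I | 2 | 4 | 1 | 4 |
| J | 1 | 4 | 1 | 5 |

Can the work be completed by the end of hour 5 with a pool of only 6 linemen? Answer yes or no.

Schedule F@1, G@1, H@4, I@2, J@5: h1:5  h2:5  h3:5  h4:3  h5:6 — peak 6 ≤ 6.

yes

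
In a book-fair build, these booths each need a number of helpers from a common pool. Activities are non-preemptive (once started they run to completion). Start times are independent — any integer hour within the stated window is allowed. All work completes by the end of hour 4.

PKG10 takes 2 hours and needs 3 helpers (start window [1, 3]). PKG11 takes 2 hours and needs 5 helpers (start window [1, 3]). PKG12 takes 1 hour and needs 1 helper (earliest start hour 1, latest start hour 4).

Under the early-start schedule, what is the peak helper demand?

Early-start schedule: PKG10@1, PKG11@1, PKG12@1.
Load per hour: hour 1: 9, hour 2: 8, hour 3: 0, hour 4: 0.
Peak is 9.

9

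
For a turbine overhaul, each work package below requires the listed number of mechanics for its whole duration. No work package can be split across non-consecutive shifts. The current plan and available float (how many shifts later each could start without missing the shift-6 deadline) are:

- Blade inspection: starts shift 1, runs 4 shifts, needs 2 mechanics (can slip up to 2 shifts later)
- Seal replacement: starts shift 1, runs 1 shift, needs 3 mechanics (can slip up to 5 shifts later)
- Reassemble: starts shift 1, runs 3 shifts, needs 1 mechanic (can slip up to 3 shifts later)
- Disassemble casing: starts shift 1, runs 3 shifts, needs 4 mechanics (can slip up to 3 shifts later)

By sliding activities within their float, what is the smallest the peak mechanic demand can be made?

6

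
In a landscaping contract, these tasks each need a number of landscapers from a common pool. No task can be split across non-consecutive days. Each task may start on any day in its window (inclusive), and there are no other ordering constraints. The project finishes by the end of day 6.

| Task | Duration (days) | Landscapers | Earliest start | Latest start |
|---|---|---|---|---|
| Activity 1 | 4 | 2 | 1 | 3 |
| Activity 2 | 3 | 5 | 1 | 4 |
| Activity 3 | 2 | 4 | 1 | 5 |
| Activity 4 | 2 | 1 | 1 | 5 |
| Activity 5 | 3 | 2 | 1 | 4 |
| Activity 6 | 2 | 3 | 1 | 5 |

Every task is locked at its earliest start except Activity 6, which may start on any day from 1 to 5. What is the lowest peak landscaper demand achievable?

14

Activity 6@1: d1:17  d2:17  d3:9  d4:2  d5:0  d6:0 → peak 17
Activity 6@2: d1:14  d2:17  d3:12  d4:2  d5:0  d6:0 → peak 17
Activity 6@3: d1:14  d2:14  d3:12  d4:5  d5:0  d6:0 → peak 14
Activity 6@4: d1:14  d2:14  d3:9  d4:5  d5:3  d6:0 → peak 14
Activity 6@5: d1:14  d2:14  d3:9  d4:2  d5:3  d6:3 → peak 14
Best is Activity 6@3, peak 14.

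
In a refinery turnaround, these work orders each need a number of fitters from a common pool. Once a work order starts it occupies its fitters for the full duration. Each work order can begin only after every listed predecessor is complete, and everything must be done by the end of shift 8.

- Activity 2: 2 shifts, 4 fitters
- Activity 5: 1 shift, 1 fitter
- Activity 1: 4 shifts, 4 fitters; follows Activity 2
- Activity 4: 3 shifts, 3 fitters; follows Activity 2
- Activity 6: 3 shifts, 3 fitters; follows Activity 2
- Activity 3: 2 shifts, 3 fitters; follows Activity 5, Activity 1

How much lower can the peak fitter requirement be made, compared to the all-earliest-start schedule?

Early-start peak: s1:5  s2:4  s3:10  s4:10  s5:10  s6:4  s7:3  s8:3 ⇒ 10.
Leveled (Activity 2@1, Activity 5@1, Activity 1@3, Activity 4@3, Activity 6@6, Activity 3@7): s1:5  s2:4  s3:7  s4:7  s5:7  s6:7  s7:6  s8:6 ⇒ 7.
Reduction 10 − 7 = 3.

3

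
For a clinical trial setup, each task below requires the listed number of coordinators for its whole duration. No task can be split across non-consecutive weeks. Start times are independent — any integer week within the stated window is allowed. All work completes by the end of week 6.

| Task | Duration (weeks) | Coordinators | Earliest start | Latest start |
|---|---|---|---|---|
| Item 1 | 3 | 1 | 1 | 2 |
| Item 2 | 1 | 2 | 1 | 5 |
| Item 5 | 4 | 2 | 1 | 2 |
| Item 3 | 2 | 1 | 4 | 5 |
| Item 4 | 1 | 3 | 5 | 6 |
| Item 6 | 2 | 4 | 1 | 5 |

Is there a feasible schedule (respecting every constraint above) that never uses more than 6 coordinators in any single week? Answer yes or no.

yes

Schedule Item 1@1, Item 2@1, Item 5@1, Item 3@5, Item 4@6, Item 6@4: w1:5  w2:3  w3:3  w4:6  w5:5  w6:4 — peak 6 ≤ 6.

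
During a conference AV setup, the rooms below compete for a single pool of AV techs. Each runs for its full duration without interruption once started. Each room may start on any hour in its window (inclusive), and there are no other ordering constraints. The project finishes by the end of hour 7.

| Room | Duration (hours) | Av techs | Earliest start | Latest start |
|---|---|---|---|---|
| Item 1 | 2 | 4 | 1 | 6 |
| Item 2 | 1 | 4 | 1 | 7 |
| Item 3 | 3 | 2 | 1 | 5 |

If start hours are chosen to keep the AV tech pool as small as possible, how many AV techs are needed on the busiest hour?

Early-start (Item 1@1, Item 2@1, Item 3@1) gives peak 10: h1:10  h2:6  h3:2  h4:0  h5:0  h6:0  h7:0.
Shift Item 2→3, Item 3→4.
Schedule Item 1@1, Item 2@3, Item 3@4: h1:4  h2:4  h3:4  h4:2  h5:2  h6:2  h7:0 — peak 4.

4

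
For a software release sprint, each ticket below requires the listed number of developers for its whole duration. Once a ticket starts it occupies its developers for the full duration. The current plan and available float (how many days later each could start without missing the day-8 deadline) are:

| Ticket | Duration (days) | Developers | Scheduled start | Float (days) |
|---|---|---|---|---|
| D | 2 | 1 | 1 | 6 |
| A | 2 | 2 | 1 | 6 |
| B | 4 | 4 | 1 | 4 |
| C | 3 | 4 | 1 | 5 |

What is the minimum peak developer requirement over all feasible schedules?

Early-start (D@1, A@1, B@1, C@1) gives peak 11: d1:11  d2:11  d3:8  d4:4  d5:0  d6:0  d7:0  d8:0.
Shift A→3, C→5.
Schedule D@1, A@3, B@1, C@5: d1:5  d2:5  d3:6  d4:6  d5:4  d6:4  d7:4  d8:0 — peak 6.

6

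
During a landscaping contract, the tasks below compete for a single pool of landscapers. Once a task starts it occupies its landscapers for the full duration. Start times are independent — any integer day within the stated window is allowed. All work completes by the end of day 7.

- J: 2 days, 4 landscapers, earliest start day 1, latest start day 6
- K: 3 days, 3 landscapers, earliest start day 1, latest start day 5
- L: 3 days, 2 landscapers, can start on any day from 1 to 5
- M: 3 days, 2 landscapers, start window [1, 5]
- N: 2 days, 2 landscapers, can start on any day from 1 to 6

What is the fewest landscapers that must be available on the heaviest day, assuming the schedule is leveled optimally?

Early-start (J@1, K@1, L@1, M@1, N@1) gives peak 13: d1:13  d2:13  d3:7  d4:0  d5:0  d6:0  d7:0.
Shift K→3, M→4, N→6.
Schedule J@1, K@3, L@1, M@4, N@6: d1:6  d2:6  d3:5  d4:5  d5:5  d6:4  d7:2 — peak 6.

6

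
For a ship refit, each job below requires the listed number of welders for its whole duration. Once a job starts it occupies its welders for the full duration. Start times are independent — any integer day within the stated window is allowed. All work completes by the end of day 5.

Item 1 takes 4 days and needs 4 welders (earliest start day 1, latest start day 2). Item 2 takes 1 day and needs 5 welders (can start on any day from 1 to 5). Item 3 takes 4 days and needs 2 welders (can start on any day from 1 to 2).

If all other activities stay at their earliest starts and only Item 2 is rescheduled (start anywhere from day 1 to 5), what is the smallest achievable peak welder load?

6

Item 2@1: d1:11  d2:6  d3:6  d4:6  d5:0 → peak 11
Item 2@2: d1:6  d2:11  d3:6  d4:6  d5:0 → peak 11
Item 2@3: d1:6  d2:6  d3:11  d4:6  d5:0 → peak 11
Item 2@4: d1:6  d2:6  d3:6  d4:11  d5:0 → peak 11
Item 2@5: d1:6  d2:6  d3:6  d4:6  d5:5 → peak 6
Best is Item 2@5, peak 6.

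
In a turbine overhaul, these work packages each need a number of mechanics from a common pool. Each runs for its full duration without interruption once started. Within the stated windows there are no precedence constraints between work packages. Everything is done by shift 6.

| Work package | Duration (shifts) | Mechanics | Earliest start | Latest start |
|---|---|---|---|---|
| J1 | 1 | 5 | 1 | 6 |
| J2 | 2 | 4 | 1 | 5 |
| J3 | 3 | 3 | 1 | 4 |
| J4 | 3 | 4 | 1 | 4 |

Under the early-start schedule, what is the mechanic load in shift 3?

At early start, shift 3 has: J3, J4.
Demand: 3 + 4 = 7.

7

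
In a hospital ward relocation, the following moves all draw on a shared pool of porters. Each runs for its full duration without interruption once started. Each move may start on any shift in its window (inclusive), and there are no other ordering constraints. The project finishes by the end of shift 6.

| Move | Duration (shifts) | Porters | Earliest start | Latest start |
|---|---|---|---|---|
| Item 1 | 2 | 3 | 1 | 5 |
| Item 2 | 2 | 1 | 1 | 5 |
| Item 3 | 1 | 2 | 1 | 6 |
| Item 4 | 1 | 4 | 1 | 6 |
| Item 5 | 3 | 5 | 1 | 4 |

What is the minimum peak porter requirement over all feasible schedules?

5

Early-start (Item 1@1, Item 2@1, Item 3@1, Item 4@1, Item 5@1) gives peak 15: s1:15  s2:9  s3:5  s4:0  s5:0  s6:0.
Shift Item 2→2, Item 4→3, Item 5→4.
Schedule Item 1@1, Item 2@2, Item 3@1, Item 4@3, Item 5@4: s1:5  s2:4  s3:5  s4:5  s5:5  s6:5 — peak 5.
Total porter-shifts = 29 over 6 shifts ⇒ peak ≥ ⌈29/6⌉ = 5, so 5 is optimal.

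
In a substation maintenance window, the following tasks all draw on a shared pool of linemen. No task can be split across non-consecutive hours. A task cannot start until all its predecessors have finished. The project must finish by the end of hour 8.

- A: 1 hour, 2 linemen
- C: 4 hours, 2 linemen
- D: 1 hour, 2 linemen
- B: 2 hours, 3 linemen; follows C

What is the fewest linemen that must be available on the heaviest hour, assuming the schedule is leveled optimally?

3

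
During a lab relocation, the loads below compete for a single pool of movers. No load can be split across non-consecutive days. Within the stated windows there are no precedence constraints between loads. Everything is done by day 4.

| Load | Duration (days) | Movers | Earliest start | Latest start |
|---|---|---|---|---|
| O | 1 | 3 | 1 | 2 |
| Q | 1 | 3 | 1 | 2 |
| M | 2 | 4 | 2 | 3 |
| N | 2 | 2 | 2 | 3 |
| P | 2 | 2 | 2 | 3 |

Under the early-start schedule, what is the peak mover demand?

8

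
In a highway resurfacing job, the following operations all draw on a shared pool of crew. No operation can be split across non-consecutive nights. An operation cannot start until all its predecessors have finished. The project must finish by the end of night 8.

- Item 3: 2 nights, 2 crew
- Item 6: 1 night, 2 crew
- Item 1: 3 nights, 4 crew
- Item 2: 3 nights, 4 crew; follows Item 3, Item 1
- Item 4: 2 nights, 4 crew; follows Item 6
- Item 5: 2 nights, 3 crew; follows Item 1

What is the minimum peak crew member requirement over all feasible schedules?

7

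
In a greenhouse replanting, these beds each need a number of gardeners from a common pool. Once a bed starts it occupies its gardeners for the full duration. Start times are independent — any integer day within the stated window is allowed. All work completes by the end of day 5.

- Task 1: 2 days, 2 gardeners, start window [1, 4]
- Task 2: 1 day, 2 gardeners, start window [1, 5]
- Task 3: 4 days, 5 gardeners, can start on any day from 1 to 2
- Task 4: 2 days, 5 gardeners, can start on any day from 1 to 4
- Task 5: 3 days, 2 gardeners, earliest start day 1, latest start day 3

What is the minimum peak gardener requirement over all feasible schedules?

10

Early-start (Task 1@1, Task 2@1, Task 3@1, Task 4@1, Task 5@1) gives peak 16: d1:16  d2:14  d3:7  d4:5  d5:0.
Shift Task 3→2, Task 4→4.
Schedule Task 1@1, Task 2@1, Task 3@2, Task 4@4, Task 5@1: d1:6  d2:9  d3:7  d4:10  d5:10 — peak 10.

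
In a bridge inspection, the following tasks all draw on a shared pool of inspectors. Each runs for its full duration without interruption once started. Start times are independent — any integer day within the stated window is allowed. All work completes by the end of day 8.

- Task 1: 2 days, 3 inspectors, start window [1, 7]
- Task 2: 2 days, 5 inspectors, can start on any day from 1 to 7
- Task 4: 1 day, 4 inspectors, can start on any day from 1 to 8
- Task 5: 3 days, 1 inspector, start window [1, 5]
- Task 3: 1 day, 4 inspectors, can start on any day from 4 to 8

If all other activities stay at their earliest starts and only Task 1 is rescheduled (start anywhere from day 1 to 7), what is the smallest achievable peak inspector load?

Task 1@1: d1:13  d2:9  d3:1  d4:4  d5:0  d6:0  d7:0  d8:0 → peak 13
Task 1@2: d1:10  d2:9  d3:4  d4:4  d5:0  d6:0  d7:0  d8:0 → peak 10
Task 1@3: d1:10  d2:6  d3:4  d4:7  d5:0  d6:0  d7:0  d8:0 → peak 10
Task 1@4: d1:10  d2:6  d3:1  d4:7  d5:3  d6:0  d7:0  d8:0 → peak 10
Task 1@5: d1:10  d2:6  d3:1  d4:4  d5:3  d6:3  d7:0  d8:0 → peak 10
Task 1@6: d1:10  d2:6  d3:1  d4:4  d5:0  d6:3  d7:3  d8:0 → peak 10
Task 1@7: d1:10  d2:6  d3:1  d4:4  d5:0  d6:0  d7:3  d8:3 → peak 10
Best is Task 1@2, peak 10.

10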